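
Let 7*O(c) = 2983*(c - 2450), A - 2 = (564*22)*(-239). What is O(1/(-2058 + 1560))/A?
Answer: 3639561283/10337767860 ≈ 0.35206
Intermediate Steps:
A = -2965510 (A = 2 + (564*22)*(-239) = 2 + 12408*(-239) = 2 - 2965512 = -2965510)
O(c) = -1044050 + 2983*c/7 (O(c) = (2983*(c - 2450))/7 = (2983*(-2450 + c))/7 = (-7308350 + 2983*c)/7 = -1044050 + 2983*c/7)
O(1/(-2058 + 1560))/A = (-1044050 + 2983/(7*(-2058 + 1560)))/(-2965510) = (-1044050 + (2983/7)/(-498))*(-1/2965510) = (-1044050 + (2983/7)*(-1/498))*(-1/2965510) = (-1044050 - 2983/3486)*(-1/2965510) = -3639561283/3486*(-1/2965510) = 3639561283/10337767860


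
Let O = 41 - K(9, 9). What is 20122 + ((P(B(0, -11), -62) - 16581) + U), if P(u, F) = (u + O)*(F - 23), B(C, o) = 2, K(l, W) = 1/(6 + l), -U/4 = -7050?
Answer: 84275/3 ≈ 28092.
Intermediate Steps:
U = 28200 (U = -4*(-7050) = 28200)
O = 614/15 (O = 41 - 1/(6 + 9) = 41 - 1/15 = 614/15 ≈ 40.933)
P(u, F) = (-23 + F)*(614/15 + u) (P(u, F) = (u + 614/15)*(F - 23) = (614/15 + u)*(-23 + F) = (-23 + F)*(614/15 + u))
20122 + ((P(B(0, -11), -62) - 16581) + U) = 20122 + (((-14122/15 - 23*2 + (614/15)*(-62) - 62*2) - 16581) + 28200) = 20122 + (((-14122/15 - 46 - 38068/15 - 124) - 16581) + 28200) = 20122 + ((-10948/3 - 16581) + 28200) = 20122 + (-60691/3 + 28200) = 20122 + 23909/3 = 84275/3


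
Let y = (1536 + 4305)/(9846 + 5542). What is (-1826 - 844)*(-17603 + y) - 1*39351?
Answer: 361307512611/7694 ≈ 4.6960e+7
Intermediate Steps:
y = 5841/15388 ≈ 0.37958
(-1826 - 844)*(-17603 + y) - 1*39351 = (-1826 - 844)*(-17603 + 5841/15388) - 1*39351 = -2670*(-270869123/15388) - 39351 = 361610279205/7694 - 39351 = 361307512611/7694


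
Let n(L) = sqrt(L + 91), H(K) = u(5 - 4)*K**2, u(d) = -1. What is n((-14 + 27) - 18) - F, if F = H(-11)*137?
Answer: 16577 + sqrt(86) ≈ 16586.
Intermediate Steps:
H(K) = -K**2
F = -16577 (F = -1*(-11)**2*137 = -1*121*137 = -121*137 = -16577)
n(L) = sqrt(91 + L)
n((-14 + 27) - 18) - F = sqrt(91 + ((-14 + 27) - 18)) - 1*(-16577) = sqrt(91 + (13 - 18)) + 16577 = sqrt(91 - 5) + 16577 = sqrt(86) + 16577 = 16577 + sqrt(86)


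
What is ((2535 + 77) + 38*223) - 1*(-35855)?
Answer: 46941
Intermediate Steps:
((2535 + 77) + 38*223) - 1*(-35855) = (2612 + 8474) + 35855 = 11086 + 35855 = 46941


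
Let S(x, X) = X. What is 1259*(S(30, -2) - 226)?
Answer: -287052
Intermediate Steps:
1259*(S(30, -2) - 226) = 1259*(-2 - 226) = 1259*(-228) = -287052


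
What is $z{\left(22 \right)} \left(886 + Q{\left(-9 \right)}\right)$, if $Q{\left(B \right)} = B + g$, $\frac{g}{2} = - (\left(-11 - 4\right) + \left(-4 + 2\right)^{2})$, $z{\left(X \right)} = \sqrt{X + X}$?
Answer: $1798 \sqrt{11} \approx 5963.3$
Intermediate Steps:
$z{\left(X \right)} = \sqrt{2} \sqrt{X}$ ($z{\left(X \right)} = \sqrt{2 X} = \sqrt{2} \sqrt{X}$)
$g = 22$ ($g = 2 \left(- (\left(-11 - 4\right) + \left(-4 + 2\right)^{2})\right) = 2 \left(- (-15 + \left(-2\right)^{2})\right) = 2 \left(- (-15 + 4)\right) = 2 \left(\left(-1\right) \left(-11\right)\right) = 2 \cdot 11 = 22$)
$Q{\left(B \right)} = 22 + B$ ($Q{\left(B \right)} = B + 22 = 22 + B$)
$z{\left(22 \right)} \left(886 + Q{\left(-9 \right)}\right) = \sqrt{2} \sqrt{22} \left(886 + \left(22 - 9\right)\right) = 2 \sqrt{11} \left(886 + 13\right) = 2 \sqrt{11} \cdot 899 = 1798 \sqrt{11}$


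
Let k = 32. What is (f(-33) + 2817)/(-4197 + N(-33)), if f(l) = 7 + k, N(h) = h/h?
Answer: -714/1049 ≈ -0.68065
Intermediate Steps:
N(h) = 1
f(l) = 39 (f(l) = 7 + 32 = 39)
(f(-33) + 2817)/(-4197 + N(-33)) = (39 + 2817)/(-4197 + 1) = 2856/(-4196) = 2856*(-1/4196) = -714/1049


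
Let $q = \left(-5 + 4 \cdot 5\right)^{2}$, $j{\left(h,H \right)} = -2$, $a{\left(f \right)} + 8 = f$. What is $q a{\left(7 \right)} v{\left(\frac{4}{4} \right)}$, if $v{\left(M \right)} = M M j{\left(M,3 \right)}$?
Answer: $450$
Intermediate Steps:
$a{\left(f \right)} = -8 + f$
$q = 225$ ($q = \left(-5 + 20\right)^{2} = 15^{2} = 225$)
$v{\left(M \right)} = - 2 M^{2}$ ($v{\left(M \right)} = M M \left(-2\right) = M^{2} \left(-2\right) = - 2 M^{2}$)
$q a{\left(7 \right)} v{\left(\frac{4}{4} \right)} = 225 \left(-8 + 7\right) \left(- 2 \left(\frac{4}{4}\right)^{2}\right) = 225 \left(-1\right) \left(- 2 \left(4 \cdot \frac{1}{4}\right)^{2}\right) = - 225 \left(- 2 \cdot 1^{2}\right) = - 225 \left(\left(-2\right) 1\right) = \left(-225\right) \left(-2\right) = 450$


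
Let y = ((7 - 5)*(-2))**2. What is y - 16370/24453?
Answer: 374878/24453 ≈ 15.331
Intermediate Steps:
y = 16 (y = (2*(-2))**2 = (-4)**2 = 16)
y - 16370/24453 = 16 - 16370/24453 = 374878/24453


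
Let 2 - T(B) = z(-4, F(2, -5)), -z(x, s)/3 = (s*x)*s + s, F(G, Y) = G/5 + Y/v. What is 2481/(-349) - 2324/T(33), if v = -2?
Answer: 29362009/1574339 ≈ 18.650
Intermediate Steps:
F(G, Y) = -Y/2 + G/5 (F(G, Y) = G/5 + Y/(-2) = G*(1/5) + Y*(-1/2) = G/5 - Y/2 = -Y/2 + G/5)
z(x, s) = -3*s - 3*x*s**2 (z(x, s) = -3*((s*x)*s + s) = -3*(x*s**2 + s) = -3*(s + x*s**2) = -3*s - 3*x*s**2)
T(B) = -4511/50 (T(B) = 2 - (-3)*(-1/2*(-5) + (1/5)*2)*(1 + (-1/2*(-5) + (1/5)*2)*(-4)) = 2 - (-3)*(5/2 + 2/5)*(1 + (5/2 + 2/5)*(-4)) = 2 - (-3)*29*(1 + (29/10)*(-4))/10 = 2 - (-3)*29*(1 - 58/5)/10 = 2 - (-3)*29*(-53)/(10*5) = 2 - 1*4611/50 = 2 - 4611/50 = -4511/50)
2481/(-349) - 2324/T(33) = 2481/(-349) - 2324/(-4511/50) = 2481*(-1/349) - 2324*(-50/4511) = -2481/349 + 116200/4511 = 29362009/1574339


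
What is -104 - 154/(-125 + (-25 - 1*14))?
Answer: -8451/82 ≈ -103.06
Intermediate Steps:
-104 - 154/(-125 + (-25 - 1*14)) = -104 - 154/(-125 + (-25 - 14)) = -104 - 154/(-125 - 39) = -104 - 154/(-164) = -104 - 154*(-1/164) = -104 + 77/82 = -8451/82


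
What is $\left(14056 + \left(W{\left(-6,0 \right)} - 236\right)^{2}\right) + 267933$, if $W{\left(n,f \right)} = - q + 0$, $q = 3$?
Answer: $339110$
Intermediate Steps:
$W{\left(n,f \right)} = -3$ ($W{\left(n,f \right)} = \left(-1\right) 3 + 0 = -3 + 0 = -3$)
$\left(14056 + \left(W{\left(-6,0 \right)} - 236\right)^{2}\right) + 267933 = \left(14056 + \left(-3 - 236\right)^{2}\right) + 267933 = \left(14056 + \left(-239\right)^{2}\right) + 267933 = \left(14056 + 57121\right) + 267933 = 71177 + 267933 = 339110$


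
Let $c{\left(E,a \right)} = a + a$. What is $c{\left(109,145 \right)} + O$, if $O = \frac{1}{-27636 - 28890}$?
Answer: $\frac{16392539}{56526} \approx 290.0$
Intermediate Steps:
$c{\left(E,a \right)} = 2 a$
$O = - \frac{1}{56526}$ ($O = \frac{1}{-56526} = - \frac{1}{56526} \approx -1.7691 \cdot 10^{-5}$)
$c{\left(109,145 \right)} + O = 2 \cdot 145 - \frac{1}{56526} = 290 - \frac{1}{56526} = \frac{16392539}{56526}$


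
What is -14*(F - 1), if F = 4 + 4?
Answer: -98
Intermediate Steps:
F = 8
-14*(F - 1) = -14*(8 - 1) = -14*7 = -98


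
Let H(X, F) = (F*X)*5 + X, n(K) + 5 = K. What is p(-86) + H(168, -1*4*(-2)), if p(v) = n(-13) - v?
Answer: 6956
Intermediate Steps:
n(K) = -5 + K
H(X, F) = X + 5*F*X (H(X, F) = 5*F*X + X = X + 5*F*X)
p(v) = -18 - v (p(v) = (-5 - 13) - v = -18 - v)
p(-86) + H(168, -1*4*(-2)) = (-18 - 1*(-86)) + 168*(1 + 5*(-1*4*(-2))) = (-18 + 86) + 168*(1 + 5*(-4*(-2))) = 68 + 168*(1 + 5*8) = 68 + 168*(1 + 40) = 68 + 168*41 = 68 + 6888 = 6956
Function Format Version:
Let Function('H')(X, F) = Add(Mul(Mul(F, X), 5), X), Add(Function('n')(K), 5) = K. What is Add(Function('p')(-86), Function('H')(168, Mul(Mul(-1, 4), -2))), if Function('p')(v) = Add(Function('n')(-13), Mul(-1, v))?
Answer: 6956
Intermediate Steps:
Function('n')(K) = Add(-5, K)
Function('H')(X, F) = Add(X, Mul(5, F, X)) (Function('H')(X, F) = Add(Mul(5, F, X), X) = Add(X, Mul(5, F, X)))
Function('p')(v) = Add(-18, Mul(-1, v)) (Function('p')(v) = Add(Add(-5, -13), Mul(-1, v)) = Add(-18, Mul(-1, v)))
Add(Function('p')(-86), Function('H')(168, Mul(Mul(-1, 4), -2))) = Add(Add(-18, Mul(-1, -86)), Mul(168, Add(1, Mul(5, Mul(Mul(-1, 4), -2))))) = Add(Add(-18, 86), Mul(168, Add(1, Mul(5, Mul(-4, -2))))) = Add(68, Mul(168, Add(1, Mul(5, 8)))) = Add(68, Mul(168, Add(1, 40))) = Add(68, Mul(168, 41)) = Add(68, 6888) = 6956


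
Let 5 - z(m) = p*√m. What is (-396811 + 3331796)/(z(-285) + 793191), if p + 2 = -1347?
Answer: 2328018362060/629678537701 - 3959294765*I*√285/629678537701 ≈ 3.6972 - 0.10615*I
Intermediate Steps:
p = -1349 (p = -2 - 1347 = -1349)
z(m) = 5 + 1349*√m (z(m) = 5 - (-1349)*√m = 5 + 1349*√m)
(-396811 + 3331796)/(z(-285) + 793191) = (-396811 + 3331796)/((5 + 1349*√(-285)) + 793191) = 2934985/((5 + 1349*(I*√285)) + 793191) = 2934985/((5 + 1349*I*√285) + 793191) = 2934985/(793196 + 1349*I*√285)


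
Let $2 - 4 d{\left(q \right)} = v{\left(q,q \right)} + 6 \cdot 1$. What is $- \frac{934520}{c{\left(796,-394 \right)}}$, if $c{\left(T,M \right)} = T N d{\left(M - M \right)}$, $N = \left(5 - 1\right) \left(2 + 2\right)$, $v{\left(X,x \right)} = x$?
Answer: $\frac{116815}{1592} \approx 73.376$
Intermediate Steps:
$d{\left(q \right)} = -1 - \frac{q}{4}$ ($d{\left(q \right)} = \frac{1}{2} - \frac{q + 6 \cdot 1}{4} = \frac{1}{2} - \frac{q + 6}{4} = \frac{1}{2} - \frac{6 + q}{4} = \frac{1}{2} - \left(\frac{3}{2} + \frac{q}{4}\right) = -1 - \frac{q}{4}$)
$N = 16$ ($N = 4 \cdot 4 = 16$)
$c{\left(T,M \right)} = - 16 T$ ($c{\left(T,M \right)} = T 16 \left(-1 - \frac{M - M}{4}\right) = 16 T \left(-1 - 0\right) = 16 T \left(-1 + 0\right) = 16 T \left(-1\right) = - 16 T$)
$- \frac{934520}{c{\left(796,-394 \right)}} = - \frac{934520}{\left(-16\right) 796} = - \frac{934520}{-12736} = \left(-934520\right) \left(- \frac{1}{12736}\right) = \frac{116815}{1592}$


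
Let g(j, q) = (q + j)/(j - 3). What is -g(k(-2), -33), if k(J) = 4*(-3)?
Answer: -3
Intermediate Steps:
k(J) = -12
g(j, q) = (j + q)/(-3 + j)
-g(k(-2), -33) = -(-12 - 33)/(-3 - 12) = -(-45)/(-15) = -(-1)*(-45)/15 = -1*3 = -3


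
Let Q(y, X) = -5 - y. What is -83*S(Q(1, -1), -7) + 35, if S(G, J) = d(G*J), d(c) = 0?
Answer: 35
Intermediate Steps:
S(G, J) = 0
-83*S(Q(1, -1), -7) + 35 = -83*0 + 35 = 0 + 35 = 35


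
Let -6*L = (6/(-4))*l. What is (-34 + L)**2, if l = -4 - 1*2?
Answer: 5041/4 ≈ 1260.3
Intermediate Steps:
l = -6 (l = -4 - 2 = -6)
L = -3/2 (L = -6/(-4)*(-6)/6 = -(-1/4*6)*(-6)/6 = -(-1)*(-6)/4 = -1/6*9 = -3/2 ≈ -1.5000)
(-34 + L)**2 = (-34 - 3/2)**2 = (-71/2)**2 = 5041/4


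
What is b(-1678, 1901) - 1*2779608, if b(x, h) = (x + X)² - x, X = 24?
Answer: -42214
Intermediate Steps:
b(x, h) = (24 + x)² - x (b(x, h) = (x + 24)² - x = (24 + x)² - x)
b(-1678, 1901) - 1*2779608 = ((24 - 1678)² - 1*(-1678)) - 1*2779608 = ((-1654)² + 1678) - 2779608 = (2735716 + 1678) - 2779608 = 2737394 - 2779608 = -42214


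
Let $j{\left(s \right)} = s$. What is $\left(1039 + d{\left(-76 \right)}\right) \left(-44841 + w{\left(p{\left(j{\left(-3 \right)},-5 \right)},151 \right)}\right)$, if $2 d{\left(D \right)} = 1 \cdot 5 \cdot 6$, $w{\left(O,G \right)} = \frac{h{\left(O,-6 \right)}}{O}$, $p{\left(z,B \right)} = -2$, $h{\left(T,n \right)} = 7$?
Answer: $-47266103$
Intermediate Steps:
$w{\left(O,G \right)} = \frac{7}{O}$
$d{\left(D \right)} = 15$ ($d{\left(D \right)} = \frac{1 \cdot 5 \cdot 6}{2} = \frac{5 \cdot 6}{2} = \frac{1}{2} \cdot 30 = 15$)
$\left(1039 + d{\left(-76 \right)}\right) \left(-44841 + w{\left(p{\left(j{\left(-3 \right)},-5 \right)},151 \right)}\right) = \left(1039 + 15\right) \left(-44841 + \frac{7}{-2}\right) = 1054 \left(-44841 + 7 \left(- \frac{1}{2}\right)\right) = 1054 \left(-44841 - \frac{7}{2}\right) = 1054 \left(- \frac{89689}{2}\right) = -47266103$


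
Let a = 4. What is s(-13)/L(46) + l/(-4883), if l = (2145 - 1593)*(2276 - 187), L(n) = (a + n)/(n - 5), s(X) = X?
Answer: -60259039/244150 ≈ -246.81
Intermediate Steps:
L(n) = (4 + n)/(-5 + n) (L(n) = (4 + n)/(n - 5) = (4 + n)/(-5 + n))
l = 1153128 (l = 552*2089 = 1153128)
s(-13)/L(46) + l/(-4883) = -13*(-5 + 46)/(4 + 46) + 1153128/(-4883) = -13/(50/41) + 1153128*(-1/4883) = -13/((1/41)*50) - 1153128/4883 = -13/50/41 - 1153128/4883 = -13*41/50 - 1153128/4883 = -533/50 - 1153128/4883 = -60259039/244150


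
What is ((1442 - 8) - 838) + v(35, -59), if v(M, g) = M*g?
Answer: -1469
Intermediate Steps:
((1442 - 8) - 838) + v(35, -59) = ((1442 - 8) - 838) + 35*(-59) = (1434 - 838) - 2065 = 596 - 2065 = -1469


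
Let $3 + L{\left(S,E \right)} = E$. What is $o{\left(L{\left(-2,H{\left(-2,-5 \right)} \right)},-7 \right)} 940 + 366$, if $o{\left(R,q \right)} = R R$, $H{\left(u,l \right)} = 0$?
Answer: $8826$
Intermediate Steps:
$L{\left(S,E \right)} = -3 + E$
$o{\left(R,q \right)} = R^{2}$
$o{\left(L{\left(-2,H{\left(-2,-5 \right)} \right)},-7 \right)} 940 + 366 = \left(-3 + 0\right)^{2} \cdot 940 + 366 = \left(-3\right)^{2} \cdot 940 + 366 = 9 \cdot 940 + 366 = 8460 + 366 = 8826$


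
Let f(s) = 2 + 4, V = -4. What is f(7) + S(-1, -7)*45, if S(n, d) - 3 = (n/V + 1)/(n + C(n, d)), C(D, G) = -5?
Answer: 1053/8 ≈ 131.63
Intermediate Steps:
f(s) = 6
S(n, d) = 3 + (1 - n/4)/(-5 + n) (S(n, d) = 3 + (n/(-4) + 1)/(n - 5) = 3 + (n*(-¼) + 1)/(-5 + n) = 3 + (-n/4 + 1)/(-5 + n) = 3 + (1 - n/4)/(-5 + n))
f(7) + S(-1, -7)*45 = 6 + ((-56 + 11*(-1))/(4*(-5 - 1)))*45 = 6 + ((¼)*(-56 - 11)/(-6))*45 = 6 + ((¼)*(-⅙)*(-67))*45 = 6 + (67/24)*45 = 6 + 1005/8 = 1053/8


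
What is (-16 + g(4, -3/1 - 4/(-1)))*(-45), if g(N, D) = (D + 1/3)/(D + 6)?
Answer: 4980/7 ≈ 711.43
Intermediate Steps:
g(N, D) = (1/3 + D)/(6 + D) (g(N, D) = (D + 1/3)/(6 + D) = (1/3 + D)/(6 + D))
(-16 + g(4, -3/1 - 4/(-1)))*(-45) = (-16 + (1/3 + (-3/1 - 4/(-1)))/(6 + (-3/1 - 4/(-1))))*(-45) = (-16 + (1/3 + (-3*1 - 4*(-1)))/(6 + (-3*1 - 4*(-1))))*(-45) = (-16 + (1/3 + (-3 + 4))/(6 + (-3 + 4)))*(-45) = (-16 + (1/3 + 1)/(6 + 1))*(-45) = (-16 + (4/3)/7)*(-45) = (-16 + (1/7)*(4/3))*(-45) = (-16 + 4/21)*(-45) = -332/21*(-45) = 4980/7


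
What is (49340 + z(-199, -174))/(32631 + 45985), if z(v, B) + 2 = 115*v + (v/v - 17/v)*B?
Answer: 5226563/15644584 ≈ 0.33408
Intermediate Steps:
z(v, B) = -2 + 115*v + B*(1 - 17/v) (z(v, B) = -2 + (115*v + (v/v - 17/v)*B) = -2 + (115*v + (1 - 17/v)*B) = -2 + (115*v + B*(1 - 17/v)) = -2 + 115*v + B*(1 - 17/v))
(49340 + z(-199, -174))/(32631 + 45985) = (49340 + (-2 - 174 + 115*(-199) - 17*(-174)/(-199)))/(32631 + 45985) = (49340 + (-2 - 174 - 22885 - 17*(-174)*(-1/199)))/78616 = (49340 + (-2 - 174 - 22885 - 2958/199))*(1/78616) = (49340 - 4592097/199)*(1/78616) = (5226563/199)*(1/78616) = 5226563/15644584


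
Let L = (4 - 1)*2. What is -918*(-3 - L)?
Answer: 8262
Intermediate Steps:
L = 6 (L = 3*2 = 6)
-918*(-3 - L) = -918*(-3 - 1*6) = -918*(-3 - 6) = -918*(-9) = 8262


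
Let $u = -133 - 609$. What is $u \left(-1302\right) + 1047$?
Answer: $967131$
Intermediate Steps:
$u = -742$
$u \left(-1302\right) + 1047 = \left(-742\right) \left(-1302\right) + 1047 = 966084 + 1047 = 967131$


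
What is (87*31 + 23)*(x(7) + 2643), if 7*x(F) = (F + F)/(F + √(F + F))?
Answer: 7190048 - 1088*√14/7 ≈ 7.1895e+6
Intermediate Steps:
x(F) = 2*F/(7*(F + √2*√F)) (x(F) = ((F + F)/(F + √(F + F)))/7 = ((2*F)/(F + √(2*F)))/7 = ((2*F)/(F + √2*√F))/7 = (2*F/(F + √2*√F))/7 = 2*F/(7*(F + √2*√F)))
(87*31 + 23)*(x(7) + 2643) = (87*31 + 23)*((2/7)*7/(7 + √2*√7) + 2643) = (2697 + 23)*((2/7)*7/(7 + √14) + 2643) = 2720*(2/(7 + √14) + 2643) = 2720*(2643 + 2/(7 + √14)) = 7188960 + 5440/(7 + √14)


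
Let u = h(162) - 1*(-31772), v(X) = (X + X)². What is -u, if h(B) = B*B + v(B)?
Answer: -162992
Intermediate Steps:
v(X) = 4*X² (v(X) = (2*X)² = 4*X²)
h(B) = 5*B² (h(B) = B*B + 4*B² = B² + 4*B² = 5*B²)
u = 162992 (u = 5*162² - 1*(-31772) = 5*26244 + 31772 = 131220 + 31772 = 162992)
-u = -1*162992 = -162992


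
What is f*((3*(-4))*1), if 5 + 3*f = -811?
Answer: 3264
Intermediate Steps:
f = -272 (f = -5/3 + (⅓)*(-811) = -5/3 - 811/3 = -272)
f*((3*(-4))*1) = -272*3*(-4) = -(-3264) = -272*(-12) = 3264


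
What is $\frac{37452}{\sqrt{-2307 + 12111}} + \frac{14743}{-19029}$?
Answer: $- \frac{14743}{19029} + \frac{6242 \sqrt{2451}}{817} \approx 377.47$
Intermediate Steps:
$\frac{37452}{\sqrt{-2307 + 12111}} + \frac{14743}{-19029} = \frac{37452}{\sqrt{9804}} + 14743 \left(- \frac{1}{19029}\right) = \frac{37452}{2 \sqrt{2451}} - \frac{14743}{19029} = 37452 \frac{\sqrt{2451}}{4902} - \frac{14743}{19029} = \frac{6242 \sqrt{2451}}{817} - \frac{14743}{19029} = - \frac{14743}{19029} + \frac{6242 \sqrt{2451}}{817}$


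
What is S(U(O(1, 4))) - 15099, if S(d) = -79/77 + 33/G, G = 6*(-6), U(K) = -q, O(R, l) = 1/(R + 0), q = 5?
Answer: -13953271/924 ≈ -15101.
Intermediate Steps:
O(R, l) = 1/R
U(K) = -5 (U(K) = -1*5 = -5)
G = -36
S(d) = -1795/924 (S(d) = -79/77 + 33/(-36) = -79*1/77 + 33*(-1/36) = -79/77 - 11/12 = -1795/924)
S(U(O(1, 4))) - 15099 = -1795/924 - 15099 = -13953271/924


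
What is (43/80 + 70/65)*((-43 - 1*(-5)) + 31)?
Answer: -11753/1040 ≈ -11.301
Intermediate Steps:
(43/80 + 70/65)*((-43 - 1*(-5)) + 31) = (43*(1/80) + 70*(1/65))*((-43 + 5) + 31) = (43/80 + 14/13)*(-38 + 31) = (1679/1040)*(-7) = -11753/1040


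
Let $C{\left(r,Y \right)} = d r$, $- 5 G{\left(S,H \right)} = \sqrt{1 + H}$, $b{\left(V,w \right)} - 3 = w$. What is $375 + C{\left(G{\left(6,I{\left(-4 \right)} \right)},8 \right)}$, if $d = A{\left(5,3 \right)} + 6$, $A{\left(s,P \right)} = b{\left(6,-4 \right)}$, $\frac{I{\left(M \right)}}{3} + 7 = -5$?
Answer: $375 - i \sqrt{35} \approx 375.0 - 5.9161 i$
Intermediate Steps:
$b{\left(V,w \right)} = 3 + w$
$I{\left(M \right)} = -36$ ($I{\left(M \right)} = -21 + 3 \left(-5\right) = -21 - 15 = -36$)
$A{\left(s,P \right)} = -1$ ($A{\left(s,P \right)} = 3 - 4 = -1$)
$G{\left(S,H \right)} = - \frac{\sqrt{1 + H}}{5}$
$d = 5$ ($d = -1 + 6 = 5$)
$C{\left(r,Y \right)} = 5 r$
$375 + C{\left(G{\left(6,I{\left(-4 \right)} \right)},8 \right)} = 375 + 5 \left(- \frac{\sqrt{1 - 36}}{5}\right) = 375 + 5 \left(- \frac{\sqrt{-35}}{5}\right) = 375 + 5 \left(- \frac{i \sqrt{35}}{5}\right) = 375 - i \sqrt{35}$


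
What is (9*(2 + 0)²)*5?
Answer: 180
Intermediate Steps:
(9*(2 + 0)²)*5 = (9*2²)*5 = (9*4)*5 = 36*5 = 180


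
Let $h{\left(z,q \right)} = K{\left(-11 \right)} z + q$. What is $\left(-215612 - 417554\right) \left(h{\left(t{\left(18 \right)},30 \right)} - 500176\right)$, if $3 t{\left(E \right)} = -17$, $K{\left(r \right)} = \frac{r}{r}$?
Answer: $\frac{950037090530}{3} \approx 3.1668 \cdot 10^{11}$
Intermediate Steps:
$K{\left(r \right)} = 1$
$t{\left(E \right)} = - \frac{17}{3}$ ($t{\left(E \right)} = \frac{1}{3} \left(-17\right) = - \frac{17}{3}$)
$h{\left(z,q \right)} = q + z$ ($h{\left(z,q \right)} = 1 z + q = z + q = q + z$)
$\left(-215612 - 417554\right) \left(h{\left(t{\left(18 \right)},30 \right)} - 500176\right) = \left(-215612 - 417554\right) \left(\left(30 - \frac{17}{3}\right) - 500176\right) = - 633166 \left(\frac{73}{3} - 500176\right) = \left(-633166\right) \left(- \frac{1500455}{3}\right) = \frac{950037090530}{3}$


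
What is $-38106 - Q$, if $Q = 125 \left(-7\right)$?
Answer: $-37231$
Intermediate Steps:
$Q = -875$
$-38106 - Q = -38106 - -875 = -38106 + 875 = -37231$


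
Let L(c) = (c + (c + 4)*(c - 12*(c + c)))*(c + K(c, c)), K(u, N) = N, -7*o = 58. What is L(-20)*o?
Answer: -17121600/7 ≈ -2.4459e+6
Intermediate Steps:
o = -58/7 (o = -⅐*58 = -58/7 ≈ -8.2857)
L(c) = 2*c*(c - 23*c*(4 + c)) (L(c) = (c + (c + 4)*(c - 12*(c + c)))*(c + c) = (c + (4 + c)*(c - 24*c))*(2*c) = (c + (4 + c)*(-23*c))*(2*c) = (c - 23*c*(4 + c))*(2*c) = 2*c*(c - 23*c*(4 + c)))
L(-20)*o = ((-20)²*(-182 - 46*(-20)))*(-58/7) = (400*(-182 + 920))*(-58/7) = (400*738)*(-58/7) = 295200*(-58/7) = -17121600/7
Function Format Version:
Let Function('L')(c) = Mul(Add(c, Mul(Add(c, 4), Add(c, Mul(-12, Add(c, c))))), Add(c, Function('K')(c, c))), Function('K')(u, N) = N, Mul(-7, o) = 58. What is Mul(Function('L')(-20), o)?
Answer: Rational(-17121600, 7) ≈ -2.4459e+6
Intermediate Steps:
o = Rational(-58, 7) (o = Mul(Rational(-1, 7), 58) = Rational(-58, 7) ≈ -8.2857)
Function('L')(c) = Mul(2, c, Add(c, Mul(-23, c, Add(4, c)))) (Function('L')(c) = Mul(Add(c, Mul(Add(c, 4), Add(c, Mul(-12, Add(c, c))))), Add(c, c)) = Mul(Add(c, Mul(Add(4, c), Add(c, Mul(-12, Mul(2, c))))), Mul(2, c)) = Mul(Add(c, Mul(Add(4, c), Add(c, Mul(-24, c)))), Mul(2, c)) = Mul(Add(c, Mul(Add(4, c), Mul(-23, c))), Mul(2, c)) = Mul(Add(c, Mul(-23, c, Add(4, c))), Mul(2, c)) = Mul(2, c, Add(c, Mul(-23, c, Add(4, c)))))
Mul(Function('L')(-20), o) = Mul(Mul(Pow(-20, 2), Add(-182, Mul(-46, -20))), Rational(-58, 7)) = Mul(Mul(400, Add(-182, 920)), Rational(-58, 7)) = Mul(Mul(400, 738), Rational(-58, 7)) = Mul(295200, Rational(-58, 7)) = Rational(-17121600, 7)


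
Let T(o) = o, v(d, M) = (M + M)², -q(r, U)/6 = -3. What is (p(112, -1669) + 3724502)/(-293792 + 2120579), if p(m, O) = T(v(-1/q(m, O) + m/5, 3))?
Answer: 3724538/1826787 ≈ 2.0388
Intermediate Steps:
q(r, U) = 18 (q(r, U) = -6*(-3) = 18)
v(d, M) = 4*M² (v(d, M) = (2*M)² = 4*M²)
p(m, O) = 36 (p(m, O) = 4*3² = 4*9 = 36)
(p(112, -1669) + 3724502)/(-293792 + 2120579) = (36 + 3724502)/(-293792 + 2120579) = 3724538/1826787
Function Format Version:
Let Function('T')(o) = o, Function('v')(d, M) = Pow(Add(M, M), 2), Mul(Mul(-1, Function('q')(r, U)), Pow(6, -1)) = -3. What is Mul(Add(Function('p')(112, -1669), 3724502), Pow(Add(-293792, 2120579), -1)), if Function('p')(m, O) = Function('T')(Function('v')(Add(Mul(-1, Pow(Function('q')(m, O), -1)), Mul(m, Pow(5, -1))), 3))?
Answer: Rational(3724538, 1826787) ≈ 2.0388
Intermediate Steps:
Function('q')(r, U) = 18 (Function('q')(r, U) = Mul(-6, -3) = 18)
Function('v')(d, M) = Mul(4, Pow(M, 2)) (Function('v')(d, M) = Pow(Mul(2, M), 2) = Mul(4, Pow(M, 2)))
Function('p')(m, O) = 36 (Function('p')(m, O) = Mul(4, Pow(3, 2)) = Mul(4, 9) = 36)
Mul(Add(Function('p')(112, -1669), 3724502), Pow(Add(-293792, 2120579), -1)) = Mul(Add(36, 3724502), Pow(Add(-293792, 2120579), -1)) = Mul(3724538, Pow(1826787, -1)) = Mul(3724538, Rational(1, 1826787)) = Rational(3724538, 1826787)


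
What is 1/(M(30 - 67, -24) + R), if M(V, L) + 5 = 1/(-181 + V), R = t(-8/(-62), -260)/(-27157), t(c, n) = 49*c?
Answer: -183527006/918519625 ≈ -0.19981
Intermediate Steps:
R = -196/841867 (R = (49*(-8/(-62)))/(-27157) = (49*(-8*(-1/62)))*(-1/27157) = (49*(4/31))*(-1/27157) = (196/31)*(-1/27157) = -196/841867 ≈ -0.00023282)
M(V, L) = -5 + 1/(-181 + V)
1/(M(30 - 67, -24) + R) = 1/((906 - 5*(30 - 67))/(-181 + (30 - 67)) - 196/841867) = 1/((906 - 5*(-37))/(-181 - 37) - 196/841867) = 1/((906 + 185)/(-218) - 196/841867) = 1/(-1/218*1091 - 196/841867) = 1/(-1091/218 - 196/841867) = 1/(-918519625/183527006) = -183527006/918519625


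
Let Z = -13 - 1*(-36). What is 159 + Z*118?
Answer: 2873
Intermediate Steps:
Z = 23 (Z = -13 + 36 = 23)
159 + Z*118 = 159 + 23*118 = 159 + 2714 = 2873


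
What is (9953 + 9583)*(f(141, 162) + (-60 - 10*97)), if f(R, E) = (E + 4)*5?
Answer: -3907200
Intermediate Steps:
f(R, E) = 20 + 5*E (f(R, E) = (4 + E)*5 = 20 + 5*E)
(9953 + 9583)*(f(141, 162) + (-60 - 10*97)) = (9953 + 9583)*((20 + 5*162) + (-60 - 10*97)) = 19536*((20 + 810) + (-60 - 970)) = 19536*(830 - 1030) = 19536*(-200) = -3907200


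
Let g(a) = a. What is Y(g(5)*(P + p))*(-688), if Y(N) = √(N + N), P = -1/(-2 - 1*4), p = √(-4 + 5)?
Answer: -688*√105/3 ≈ -2350.0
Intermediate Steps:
p = 1 (p = √1 = 1)
P = ⅙ (P = -1/(-2 - 4) = -1/(-6) = -1*(-⅙) = ⅙ ≈ 0.16667)
Y(N) = √2*√N (Y(N) = √(2*N) = √2*√N)
Y(g(5)*(P + p))*(-688) = (√2*√(5*(⅙ + 1)))*(-688) = (√2*√(5*(7/6)))*(-688) = (√2*√(35/6))*(-688) = (√2*(√210/6))*(-688) = (√105/3)*(-688) = -688*√105/3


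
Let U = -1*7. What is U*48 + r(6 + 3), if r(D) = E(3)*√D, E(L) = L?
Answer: -327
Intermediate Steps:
r(D) = 3*√D
U = -7
U*48 + r(6 + 3) = -7*48 + 3*√(6 + 3) = -336 + 3*√9 = -336 + 3*3 = -336 + 9 = -327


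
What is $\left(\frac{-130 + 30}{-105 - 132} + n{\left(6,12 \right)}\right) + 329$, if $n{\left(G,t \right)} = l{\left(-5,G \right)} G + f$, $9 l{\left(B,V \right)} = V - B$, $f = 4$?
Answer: $\frac{80759}{237} \approx 340.76$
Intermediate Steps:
$l{\left(B,V \right)} = - \frac{B}{9} + \frac{V}{9}$ ($l{\left(B,V \right)} = \frac{V - B}{9} = - \frac{B}{9} + \frac{V}{9}$)
$n{\left(G,t \right)} = 4 + G \left(\frac{5}{9} + \frac{G}{9}\right)$ ($n{\left(G,t \right)} = \left(\left(- \frac{1}{9}\right) \left(-5\right) + \frac{G}{9}\right) G + 4 = \left(\frac{5}{9} + \frac{G}{9}\right) G + 4 = G \left(\frac{5}{9} + \frac{G}{9}\right) + 4 = 4 + G \left(\frac{5}{9} + \frac{G}{9}\right)$)
$\left(\frac{-130 + 30}{-105 - 132} + n{\left(6,12 \right)}\right) + 329 = \left(\frac{-130 + 30}{-105 - 132} + \left(4 + \frac{1}{9} \cdot 6 \left(5 + 6\right)\right)\right) + 329 = \left(- \frac{100}{-237} + \left(4 + \frac{1}{9} \cdot 6 \cdot 11\right)\right) + 329 = \left(\left(-100\right) \left(- \frac{1}{237}\right) + \left(4 + \frac{22}{3}\right)\right) + 329 = \left(\frac{100}{237} + \frac{34}{3}\right) + 329 = \frac{2786}{237} + 329 = \frac{80759}{237}$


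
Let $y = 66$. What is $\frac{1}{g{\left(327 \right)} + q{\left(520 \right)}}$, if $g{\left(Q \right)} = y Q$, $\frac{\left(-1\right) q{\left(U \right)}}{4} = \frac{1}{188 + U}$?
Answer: $\frac{177}{3820013} \approx 4.6335 \cdot 10^{-5}$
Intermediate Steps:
$q{\left(U \right)} = - \frac{4}{188 + U}$
$g{\left(Q \right)} = 66 Q$
$\frac{1}{g{\left(327 \right)} + q{\left(520 \right)}} = \frac{1}{66 \cdot 327 - \frac{4}{188 + 520}} = \frac{1}{21582 - \frac{4}{708}} = \frac{1}{21582 - \frac{1}{177}} = \frac{1}{\frac{3820013}{177}} = \frac{177}{3820013}$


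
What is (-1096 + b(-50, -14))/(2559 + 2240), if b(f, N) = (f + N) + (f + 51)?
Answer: -1159/4799 ≈ -0.24151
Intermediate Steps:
b(f, N) = 51 + N + 2*f (b(f, N) = (N + f) + (51 + f) = 51 + N + 2*f)
(-1096 + b(-50, -14))/(2559 + 2240) = (-1096 + (51 - 14 + 2*(-50)))/(2559 + 2240) = (-1096 + (51 - 14 - 100))/4799 = (-1096 - 63)*(1/4799) = -1159*1/4799 = -1159/4799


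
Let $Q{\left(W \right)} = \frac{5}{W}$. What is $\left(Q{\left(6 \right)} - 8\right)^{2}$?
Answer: $\frac{1849}{36} \approx 51.361$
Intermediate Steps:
$\left(Q{\left(6 \right)} - 8\right)^{2} = \left(\frac{5}{6} - 8\right)^{2} = \left(- \frac{43}{6}\right)^{2} = \frac{1849}{36}$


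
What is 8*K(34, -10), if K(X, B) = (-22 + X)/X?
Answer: 48/17 ≈ 2.8235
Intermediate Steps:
K(X, B) = (-22 + X)/X
8*K(34, -10) = 8*((-22 + 34)/34) = 8*((1/34)*12) = 8*(6/17) = 48/17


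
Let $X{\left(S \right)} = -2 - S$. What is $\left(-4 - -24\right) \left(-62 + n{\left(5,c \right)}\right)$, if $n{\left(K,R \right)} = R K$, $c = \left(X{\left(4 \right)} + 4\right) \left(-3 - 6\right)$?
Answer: $560$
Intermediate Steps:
$c = 18$ ($c = \left(\left(-2 - 4\right) + 4\right) \left(-3 - 6\right) = \left(\left(-2 - 4\right) + 4\right) \left(-9\right) = \left(-6 + 4\right) \left(-9\right) = \left(-2\right) \left(-9\right) = 18$)
$n{\left(K,R \right)} = K R$
$\left(-4 - -24\right) \left(-62 + n{\left(5,c \right)}\right) = \left(-4 - -24\right) \left(-62 + 5 \cdot 18\right) = \left(-4 + 24\right) \left(-62 + 90\right) = 20 \cdot 28 = 560$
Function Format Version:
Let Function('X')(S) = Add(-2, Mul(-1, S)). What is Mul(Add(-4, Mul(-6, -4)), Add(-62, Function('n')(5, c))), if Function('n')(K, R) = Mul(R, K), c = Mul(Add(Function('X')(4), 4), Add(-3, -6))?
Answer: 560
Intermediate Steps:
c = 18 (c = Mul(Add(Add(-2, Mul(-1, 4)), 4), Add(-3, -6)) = Mul(Add(Add(-2, -4), 4), -9) = Mul(Add(-6, 4), -9) = Mul(-2, -9) = 18)
Function('n')(K, R) = Mul(K, R)
Mul(Add(-4, Mul(-6, -4)), Add(-62, Function('n')(5, c))) = Mul(Add(-4, Mul(-6, -4)), Add(-62, Mul(5, 18))) = Mul(Add(-4, 24), Add(-62, 90)) = Mul(20, 28) = 560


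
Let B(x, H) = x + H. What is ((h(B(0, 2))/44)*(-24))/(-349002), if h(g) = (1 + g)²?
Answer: 1/71093 ≈ 1.4066e-5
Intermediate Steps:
B(x, H) = H + x
((h(B(0, 2))/44)*(-24))/(-349002) = (((1 + (2 + 0))²/44)*(-24))/(-349002) = (((1 + 2)²*(1/44))*(-24))*(-1/349002) = ((3²*(1/44))*(-24))*(-1/349002) = ((9*(1/44))*(-24))*(-1/349002) = ((9/44)*(-24))*(-1/349002) = -54/11*(-1/349002) = 1/71093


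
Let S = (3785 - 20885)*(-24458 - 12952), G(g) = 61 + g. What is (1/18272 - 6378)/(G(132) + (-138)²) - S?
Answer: -224857434020442815/351498464 ≈ -6.3971e+8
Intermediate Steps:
S = 639711000 (S = -17100*(-37410) = 639711000)
(1/18272 - 6378)/(G(132) + (-138)²) - S = (1/18272 - 6378)/((61 + 132) + (-138)²) - 1*639711000 = (1/18272 - 6378)/(193 + 19044) - 639711000 = -116538815/18272/19237 - 639711000 = -116538815/18272*1/19237 - 639711000 = -116538815/351498464 - 639711000 = -224857434020442815/351498464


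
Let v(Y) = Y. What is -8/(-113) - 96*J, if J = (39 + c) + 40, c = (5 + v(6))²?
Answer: -2169592/113 ≈ -19200.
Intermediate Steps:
c = 121 (c = (5 + 6)² = 11² = 121)
J = 200 (J = (39 + 121) + 40 = 160 + 40 = 200)
-8/(-113) - 96*J = -8/(-113) - 96*200 = -8*(-1/113) - 19200 = 8/113 - 19200 = -2169592/113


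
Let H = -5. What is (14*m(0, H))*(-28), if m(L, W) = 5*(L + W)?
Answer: 9800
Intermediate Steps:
m(L, W) = 5*L + 5*W
(14*m(0, H))*(-28) = (14*(5*0 + 5*(-5)))*(-28) = (14*(0 - 25))*(-28) = (14*(-25))*(-28) = -350*(-28) = 9800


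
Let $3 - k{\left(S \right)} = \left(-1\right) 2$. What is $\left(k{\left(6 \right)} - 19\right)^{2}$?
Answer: $196$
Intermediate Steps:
$k{\left(S \right)} = 5$ ($k{\left(S \right)} = 3 - \left(-1\right) 2 = 3 - -2 = 3 + 2 = 5$)
$\left(k{\left(6 \right)} - 19\right)^{2} = \left(5 - 19\right)^{2} = \left(-14\right)^{2} = 196$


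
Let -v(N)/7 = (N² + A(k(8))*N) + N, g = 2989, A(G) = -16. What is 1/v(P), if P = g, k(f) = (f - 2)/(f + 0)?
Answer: -1/62225002 ≈ -1.6071e-8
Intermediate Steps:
k(f) = (-2 + f)/f
P = 2989
v(N) = -7*N² + 105*N (v(N) = -7*((N² - 16*N) + N) = -7*(N² - 15*N) = -7*N² + 105*N)
1/v(P) = 1/(7*2989*(15 - 1*2989)) = 1/(7*2989*(15 - 2989)) = 1/(7*2989*(-2974)) = 1/(-62225002) = -1/62225002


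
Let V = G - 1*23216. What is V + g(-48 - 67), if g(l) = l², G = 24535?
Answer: 14544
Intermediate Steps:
V = 1319 (V = 24535 - 1*23216 = 24535 - 23216 = 1319)
V + g(-48 - 67) = 1319 + (-48 - 67)² = 1319 + (-115)² = 1319 + 13225 = 14544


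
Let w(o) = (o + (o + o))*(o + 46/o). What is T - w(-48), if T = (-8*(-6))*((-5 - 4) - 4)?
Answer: -7674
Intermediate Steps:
T = -624 (T = 48*(-9 - 4) = 48*(-13) = -624)
w(o) = 3*o*(o + 46/o) (w(o) = (o + 2*o)*(o + 46/o) = (3*o)*(o + 46/o) = 3*o*(o + 46/o))
T - w(-48) = -624 - (138 + 3*(-48)²) = -624 - (138 + 3*2304) = -624 - (138 + 6912) = -624 - 1*7050 = -624 - 7050 = -7674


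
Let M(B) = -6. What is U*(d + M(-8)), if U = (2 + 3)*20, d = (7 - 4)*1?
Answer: -300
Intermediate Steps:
d = 3 (d = 3*1 = 3)
U = 100 (U = 5*20 = 100)
U*(d + M(-8)) = 100*(3 - 6) = 100*(-3) = -300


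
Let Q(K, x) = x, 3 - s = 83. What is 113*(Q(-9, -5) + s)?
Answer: -9605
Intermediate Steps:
s = -80 (s = 3 - 1*83 = 3 - 83 = -80)
113*(Q(-9, -5) + s) = 113*(-5 - 80) = 113*(-85) = -9605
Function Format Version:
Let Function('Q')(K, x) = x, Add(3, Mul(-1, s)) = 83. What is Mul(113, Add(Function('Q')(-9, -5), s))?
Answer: -9605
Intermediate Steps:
s = -80 (s = Add(3, Mul(-1, 83)) = Add(3, -83) = -80)
Mul(113, Add(Function('Q')(-9, -5), s)) = Mul(113, Add(-5, -80)) = Mul(113, -85) = -9605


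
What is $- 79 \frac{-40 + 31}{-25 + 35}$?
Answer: $\frac{711}{10} \approx 71.1$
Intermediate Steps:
$- 79 \frac{-40 + 31}{-25 + 35} = - 79 \left(- \frac{9}{10}\right) = - 79 \left(\left(-9\right) \frac{1}{10}\right) = \left(-79\right) \left(- \frac{9}{10}\right) = \frac{711}{10}$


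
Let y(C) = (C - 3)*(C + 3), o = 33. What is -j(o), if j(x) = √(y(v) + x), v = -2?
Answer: -2*√7 ≈ -5.2915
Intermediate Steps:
y(C) = (-3 + C)*(3 + C)
j(x) = √(-5 + x) (j(x) = √((-9 + (-2)²) + x) = √((-9 + 4) + x) = √(-5 + x))
-j(o) = -√(-5 + 33) = -√28 = -2*√7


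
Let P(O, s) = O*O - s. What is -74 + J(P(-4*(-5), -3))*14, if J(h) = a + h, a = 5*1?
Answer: 5638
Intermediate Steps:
a = 5
P(O, s) = O² - s
J(h) = 5 + h
-74 + J(P(-4*(-5), -3))*14 = -74 + (5 + ((-4*(-5))² - 1*(-3)))*14 = -74 + (5 + (20² + 3))*14 = -74 + (5 + (400 + 3))*14 = -74 + (5 + 403)*14 = -74 + 408*14 = -74 + 5712 = 5638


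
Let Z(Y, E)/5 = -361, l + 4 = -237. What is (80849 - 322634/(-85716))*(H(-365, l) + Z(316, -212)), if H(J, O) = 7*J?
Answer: -7554109314620/21429 ≈ -3.5252e+8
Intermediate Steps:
l = -241 (l = -4 - 237 = -241)
Z(Y, E) = -1805 (Z(Y, E) = 5*(-361) = -1805)
(80849 - 322634/(-85716))*(H(-365, l) + Z(316, -212)) = (80849 - 322634/(-85716))*(7*(-365) - 1805) = (80849 - 322634*(-1/85716))*(-2555 - 1805) = (80849 + 161317/42858)*(-4360) = (3465187759/42858)*(-4360) = -7554109314620/21429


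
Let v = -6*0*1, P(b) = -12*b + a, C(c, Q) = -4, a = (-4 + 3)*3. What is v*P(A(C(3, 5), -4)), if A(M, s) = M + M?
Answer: 0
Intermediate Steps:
a = -3 (a = -1*3 = -3)
A(M, s) = 2*M
P(b) = -3 - 12*b (P(b) = -12*b - 3 = -3 - 12*b)
v = 0 (v = 0*1 = 0)
v*P(A(C(3, 5), -4)) = 0*(-3 - 24*(-4)) = 0*(-3 - 12*(-8)) = 0*(-3 + 96) = 0*93 = 0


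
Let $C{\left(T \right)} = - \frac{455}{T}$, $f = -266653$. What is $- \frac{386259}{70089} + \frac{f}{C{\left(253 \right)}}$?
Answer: $\frac{1576084369252}{10630165} \approx 1.4827 \cdot 10^{5}$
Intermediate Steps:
$- \frac{386259}{70089} + \frac{f}{C{\left(253 \right)}} = - \frac{386259}{70089} - \frac{266653}{\left(-455\right) \frac{1}{253}} = \left(-386259\right) \frac{1}{70089} - \frac{266653}{\left(-455\right) \frac{1}{253}} = - \frac{128753}{23363} - \frac{266653}{- \frac{455}{253}} = - \frac{128753}{23363} - - \frac{67463209}{455} = - \frac{128753}{23363} + \frac{67463209}{455} = \frac{1576084369252}{10630165}$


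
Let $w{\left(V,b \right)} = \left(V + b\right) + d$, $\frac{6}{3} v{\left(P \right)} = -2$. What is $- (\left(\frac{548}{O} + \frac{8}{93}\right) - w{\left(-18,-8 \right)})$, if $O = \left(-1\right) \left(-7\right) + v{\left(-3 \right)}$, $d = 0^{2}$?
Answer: $- \frac{3640}{31} \approx -117.42$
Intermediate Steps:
$d = 0$
$v{\left(P \right)} = -1$ ($v{\left(P \right)} = \frac{1}{2} \left(-2\right) = -1$)
$w{\left(V,b \right)} = V + b$ ($w{\left(V,b \right)} = \left(V + b\right) + 0 = V + b$)
$O = 6$ ($O = \left(-1\right) \left(-7\right) - 1 = 7 - 1 = 6$)
$- (\left(\frac{548}{O} + \frac{8}{93}\right) - w{\left(-18,-8 \right)}) = - (\left(\frac{548}{6} + \frac{8}{93}\right) - \left(-18 - 8\right)) = - (\left(548 \cdot \frac{1}{6} + 8 \cdot \frac{1}{93}\right) - -26) = - (\left(\frac{274}{3} + \frac{8}{93}\right) + 26) = - (\frac{2834}{31} + 26) = \left(-1\right) \frac{3640}{31} = - \frac{3640}{31}$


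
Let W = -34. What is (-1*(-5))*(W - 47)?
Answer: -405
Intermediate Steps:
(-1*(-5))*(W - 47) = (-1*(-5))*(-34 - 47) = 5*(-81) = -405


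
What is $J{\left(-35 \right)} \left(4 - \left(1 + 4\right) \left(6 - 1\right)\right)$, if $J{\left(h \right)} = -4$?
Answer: $84$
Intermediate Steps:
$J{\left(-35 \right)} \left(4 - \left(1 + 4\right) \left(6 - 1\right)\right) = - 4 \left(4 - \left(1 + 4\right) \left(6 - 1\right)\right) = - 4 \left(4 - 5 \cdot 5\right) = - 4 \left(4 - 25\right) = \left(-4\right) \left(-21\right) = 84$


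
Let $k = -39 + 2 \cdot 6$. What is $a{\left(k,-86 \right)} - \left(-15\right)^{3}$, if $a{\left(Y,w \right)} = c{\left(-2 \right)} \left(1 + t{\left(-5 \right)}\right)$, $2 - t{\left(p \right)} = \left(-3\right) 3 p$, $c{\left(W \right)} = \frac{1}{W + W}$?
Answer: $\frac{6771}{2} \approx 3385.5$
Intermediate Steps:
$c{\left(W \right)} = \frac{1}{2 W}$
$t{\left(p \right)} = 2 + 9 p$ ($t{\left(p \right)} = 2 - \left(-3\right) 3 p = 2 - - 9 p = 2 + 9 p$)
$k = -27$ ($k = -39 + 12 = -27$)
$a{\left(Y,w \right)} = \frac{21}{2}$ ($a{\left(Y,w \right)} = \frac{1}{2 \left(-2\right)} \left(1 + \left(2 + 9 \left(-5\right)\right)\right) = \frac{1}{2} \left(- \frac{1}{2}\right) \left(1 + \left(2 - 45\right)\right) = - \frac{1 - 43}{4} = \left(- \frac{1}{4}\right) \left(-42\right) = \frac{21}{2}$)
$a{\left(k,-86 \right)} - \left(-15\right)^{3} = \frac{21}{2} - \left(-15\right)^{3} = \frac{21}{2} - -3375 = \frac{21}{2} + 3375 = \frac{6771}{2}$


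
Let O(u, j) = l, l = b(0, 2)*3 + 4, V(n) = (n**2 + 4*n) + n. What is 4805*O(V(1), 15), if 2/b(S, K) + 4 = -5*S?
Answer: 24025/2 ≈ 12013.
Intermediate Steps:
V(n) = n**2 + 5*n
b(S, K) = 2/(-4 - 5*S)
l = 5/2 (l = -2/(4 + 5*0)*3 + 4 = -2/(4 + 0)*3 + 4 = -2/4*3 + 4 = -2*1/4*3 + 4 = -1/2*3 + 4 = -3/2 + 4 = 5/2 ≈ 2.5000)
O(u, j) = 5/2
4805*O(V(1), 15) = 4805*(5/2) = 24025/2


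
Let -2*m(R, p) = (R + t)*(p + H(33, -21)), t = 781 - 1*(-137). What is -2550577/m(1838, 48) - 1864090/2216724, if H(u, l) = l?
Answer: 232690413217/3436476381 ≈ 67.712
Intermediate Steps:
t = 918 (t = 781 + 137 = 918)
m(R, p) = -(-21 + p)*(918 + R)/2 (m(R, p) = -(R + 918)*(p - 21)/2 = -(918 + R)*(-21 + p)/2 = -(-21 + p)*(918 + R)/2)
-2550577/m(1838, 48) - 1864090/2216724 = -2550577/(9639 - 459*48 + (21/2)*1838 - ½*1838*48) - 1864090/2216724 = -2550577/(9639 - 22032 + 19299 - 44112) - 1864090*1/2216724 = -2550577/(-37206) - 932045/1108362 = -2550577*(-1/37206) - 932045/1108362 = 2550577/37206 - 932045/1108362 = 232690413217/3436476381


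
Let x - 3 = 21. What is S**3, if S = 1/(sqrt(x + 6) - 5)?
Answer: 23/5 + 21*sqrt(30)/25 ≈ 9.2009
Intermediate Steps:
x = 24 (x = 3 + 21 = 24)
S = 1/(-5 + sqrt(30)) (S = 1/(sqrt(24 + 6) - 5) = 1/(sqrt(30) - 5) = 1/(-5 + sqrt(30)) ≈ 2.0954)
S**3 = (1 + sqrt(30)/5)**3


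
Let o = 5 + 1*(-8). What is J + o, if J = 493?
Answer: 490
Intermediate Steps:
o = -3 (o = 5 - 8 = -3)
J + o = 493 - 3 = 490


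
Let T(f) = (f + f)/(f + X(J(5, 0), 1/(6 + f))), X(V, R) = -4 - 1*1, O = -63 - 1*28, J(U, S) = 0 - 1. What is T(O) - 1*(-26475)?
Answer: 1270891/48 ≈ 26477.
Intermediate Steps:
J(U, S) = -1
O = -91 (O = -63 - 28 = -91)
X(V, R) = -5 (X(V, R) = -4 - 1 = -5)
T(f) = 2*f/(-5 + f) (T(f) = (f + f)/(f - 5) = (2*f)/(-5 + f) = 2*f/(-5 + f))
T(O) - 1*(-26475) = 2*(-91)/(-5 - 91) - 1*(-26475) = 2*(-91)/(-96) + 26475 = 2*(-91)*(-1/96) + 26475 = 91/48 + 26475 = 1270891/48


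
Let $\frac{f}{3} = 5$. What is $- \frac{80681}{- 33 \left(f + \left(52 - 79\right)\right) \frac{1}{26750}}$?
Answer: $- \frac{1079108375}{198} \approx -5.45 \cdot 10^{6}$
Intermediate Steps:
$f = 15$ ($f = 3 \cdot 5 = 15$)
$- \frac{80681}{- 33 \left(f + \left(52 - 79\right)\right) \frac{1}{26750}} = - \frac{80681}{- 33 \left(15 + \left(52 - 79\right)\right) \frac{1}{26750}} = - \frac{80681}{- 33 \left(15 - 27\right) \frac{1}{26750}} = - \frac{80681}{\left(-33\right) \left(-12\right) \frac{1}{26750}} = - \frac{80681}{396 \cdot \frac{1}{26750}} = - \frac{80681}{\frac{198}{13375}} = \left(-80681\right) \frac{13375}{198} = - \frac{1079108375}{198}$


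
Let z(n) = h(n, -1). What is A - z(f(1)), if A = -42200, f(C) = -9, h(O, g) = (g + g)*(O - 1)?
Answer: -42220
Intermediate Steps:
h(O, g) = 2*g*(-1 + O) (h(O, g) = (2*g)*(-1 + O) = 2*g*(-1 + O))
z(n) = 2 - 2*n (z(n) = 2*(-1)*(-1 + n) = 2 - 2*n)
A - z(f(1)) = -42200 - (2 - 2*(-9)) = -42200 - (2 + 18) = -42200 - 1*20 = -42200 - 20 = -42220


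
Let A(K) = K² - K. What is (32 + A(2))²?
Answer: 1156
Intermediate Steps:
(32 + A(2))² = (32 + 2*(-1 + 2))² = (32 + 2*1)² = (32 + 2)² = 34² = 1156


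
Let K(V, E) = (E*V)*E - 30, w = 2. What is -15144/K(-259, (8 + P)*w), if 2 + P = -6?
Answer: 2524/5 ≈ 504.80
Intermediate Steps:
P = -8 (P = -2 - 6 = -8)
K(V, E) = -30 + V*E² (K(V, E) = V*E² - 30 = -30 + V*E²)
-15144/K(-259, (8 + P)*w) = -15144/(-30 - 259*4*(8 - 8)²) = -15144/(-30 - 259*(0*2)²) = -15144/(-30 - 259*0²) = -15144/(-30 - 259*0) = -15144/(-30 + 0) = -15144/(-30) = -15144*(-1/30) = 2524/5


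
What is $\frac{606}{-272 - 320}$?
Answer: $- \frac{303}{296} \approx -1.0236$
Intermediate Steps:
$\frac{606}{-272 - 320} = \frac{606}{-592} = 606 \left(- \frac{1}{592}\right) = - \frac{303}{296}$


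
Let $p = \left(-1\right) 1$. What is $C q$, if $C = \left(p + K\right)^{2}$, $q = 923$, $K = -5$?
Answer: $33228$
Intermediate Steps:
$p = -1$
$C = 36$ ($C = \left(-1 - 5\right)^{2} = \left(-6\right)^{2} = 36$)
$C q = 36 \cdot 923 = 33228$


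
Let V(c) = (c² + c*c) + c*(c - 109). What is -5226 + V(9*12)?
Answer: 17994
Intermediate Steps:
V(c) = 2*c² + c*(-109 + c) (V(c) = (c² + c²) + c*(-109 + c) = 2*c² + c*(-109 + c))
-5226 + V(9*12) = -5226 + (9*12)*(-109 + 3*(9*12)) = -5226 + 108*(-109 + 3*108) = -5226 + 108*(-109 + 324) = -5226 + 108*215 = -5226 + 23220 = 17994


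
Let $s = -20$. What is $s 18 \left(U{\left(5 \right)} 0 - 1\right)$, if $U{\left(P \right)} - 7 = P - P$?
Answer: $360$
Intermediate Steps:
$U{\left(P \right)} = 7$ ($U{\left(P \right)} = 7 + \left(P - P\right) = 7 + 0 = 7$)
$s 18 \left(U{\left(5 \right)} 0 - 1\right) = \left(-20\right) 18 \left(7 \cdot 0 - 1\right) = - 360 \left(0 - 1\right) = \left(-360\right) \left(-1\right) = 360$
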